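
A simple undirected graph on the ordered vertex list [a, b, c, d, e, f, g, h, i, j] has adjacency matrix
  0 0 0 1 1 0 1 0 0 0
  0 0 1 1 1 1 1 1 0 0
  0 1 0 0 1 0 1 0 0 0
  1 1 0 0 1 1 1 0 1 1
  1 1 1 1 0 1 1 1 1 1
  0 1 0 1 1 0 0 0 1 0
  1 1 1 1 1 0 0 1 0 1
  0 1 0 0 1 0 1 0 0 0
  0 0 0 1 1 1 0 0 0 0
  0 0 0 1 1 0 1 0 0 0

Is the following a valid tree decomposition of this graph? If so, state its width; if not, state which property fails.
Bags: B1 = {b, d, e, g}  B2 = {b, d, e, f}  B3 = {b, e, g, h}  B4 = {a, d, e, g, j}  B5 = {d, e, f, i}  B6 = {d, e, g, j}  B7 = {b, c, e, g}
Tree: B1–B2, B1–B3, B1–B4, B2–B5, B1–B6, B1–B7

A tree decomposition must satisfy three properties: every vertex lies in some bag; for every edge, both endpoints lie together in some bag; and for every vertex, the bags containing it form a connected subtree. Here bags containing vertex j are not connected in the tree, so the decomposition is invalid.

No — bags containing vertex j are not connected in the tree.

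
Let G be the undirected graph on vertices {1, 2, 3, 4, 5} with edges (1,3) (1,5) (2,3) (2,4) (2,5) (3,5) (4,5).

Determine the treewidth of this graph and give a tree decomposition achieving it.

Treewidth 2.
One optimal decomposition is:
Bags: B1 = {2, 3, 5}  B2 = {2, 4, 5}  B3 = {1, 3, 5}
Tree: B1–B2, B1–B3

The largest bag has 3 vertices, giving width 2; this decomposition certifies tw(G) ≤ 2. For the lower bound, the 3 vertices {1, 3, 5} are pairwise adjacent, and any tree decomposition puts a clique entirely inside one bag — forcing width ≥ 2. Hence tw(G) = 2 exactly.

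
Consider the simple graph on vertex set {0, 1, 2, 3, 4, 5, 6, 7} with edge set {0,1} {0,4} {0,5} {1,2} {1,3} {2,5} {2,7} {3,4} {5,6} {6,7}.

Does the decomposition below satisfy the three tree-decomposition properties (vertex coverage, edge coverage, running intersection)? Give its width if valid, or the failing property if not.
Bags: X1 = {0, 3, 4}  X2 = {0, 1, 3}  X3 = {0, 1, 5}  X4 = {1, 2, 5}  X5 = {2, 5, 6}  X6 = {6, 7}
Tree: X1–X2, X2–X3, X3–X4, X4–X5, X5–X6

No — edge (2,7) lies in no bag.

A tree decomposition must satisfy three properties: every vertex lies in some bag; for every edge, both endpoints lie together in some bag; and for every vertex, the bags containing it form a connected subtree. Here edge (2,7) lies in no bag, so the decomposition is invalid.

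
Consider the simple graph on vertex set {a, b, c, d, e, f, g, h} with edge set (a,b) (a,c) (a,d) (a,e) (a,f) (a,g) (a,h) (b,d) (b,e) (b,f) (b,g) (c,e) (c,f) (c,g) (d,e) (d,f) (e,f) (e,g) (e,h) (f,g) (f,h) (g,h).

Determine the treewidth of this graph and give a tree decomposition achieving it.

Treewidth 4.
One optimal decomposition is:
Bags: B1 = {a, b, e, f, g}  B2 = {a, b, d, e, f}  B3 = {a, c, e, f, g}  B4 = {a, e, f, g, h}
Tree: B1–B2, B1–B3, B1–B4

The largest bag has 5 vertices, giving width 4; this decomposition certifies tw(G) ≤ 4. Conversely, {a, b, d, e, f} is a clique of size 5, and the vertices of any clique must share a bag in every tree decomposition; so some bag has ≥ 5 vertices and tw(G) ≥ 4. Therefore the treewidth is 4.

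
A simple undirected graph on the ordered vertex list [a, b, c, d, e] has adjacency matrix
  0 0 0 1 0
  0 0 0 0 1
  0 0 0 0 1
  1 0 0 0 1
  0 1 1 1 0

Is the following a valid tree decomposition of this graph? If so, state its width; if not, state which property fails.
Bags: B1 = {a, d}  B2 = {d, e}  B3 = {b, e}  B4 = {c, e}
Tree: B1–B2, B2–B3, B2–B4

Yes; width 1.

Checking the three conditions: (i) the bags cover all of {a, b, c, d, e}; (ii) for each edge, some bag contains both endpoints; (iii) the bags containing any fixed vertex form a subtree. All hold, so the decomposition is valid with width 2 − 1 = 1.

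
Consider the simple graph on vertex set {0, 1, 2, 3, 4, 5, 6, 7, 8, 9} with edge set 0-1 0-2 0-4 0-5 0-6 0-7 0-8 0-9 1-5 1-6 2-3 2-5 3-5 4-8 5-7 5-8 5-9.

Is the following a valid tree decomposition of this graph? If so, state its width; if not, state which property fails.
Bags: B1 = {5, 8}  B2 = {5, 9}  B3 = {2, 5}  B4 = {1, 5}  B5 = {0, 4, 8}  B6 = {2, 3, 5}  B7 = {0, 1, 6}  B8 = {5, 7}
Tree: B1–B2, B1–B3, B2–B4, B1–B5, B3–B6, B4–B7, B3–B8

A tree decomposition must satisfy three properties: every vertex lies in some bag; for every edge, both endpoints lie together in some bag; and for every vertex, the bags containing it form a connected subtree. Here edge (0,5) lies in no bag, so the decomposition is invalid.

No — edge (0,5) lies in no bag.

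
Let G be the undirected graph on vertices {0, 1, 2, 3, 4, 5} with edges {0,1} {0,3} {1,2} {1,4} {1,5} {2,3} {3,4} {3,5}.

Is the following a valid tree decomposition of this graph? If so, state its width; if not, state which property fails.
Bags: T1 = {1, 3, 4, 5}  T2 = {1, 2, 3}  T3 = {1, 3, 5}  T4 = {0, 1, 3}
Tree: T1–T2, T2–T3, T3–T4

A tree decomposition must satisfy three properties: every vertex lies in some bag; for every edge, both endpoints lie together in some bag; and for every vertex, the bags containing it form a connected subtree. Here bags containing vertex 5 are not connected in the tree, so the decomposition is invalid.

No — bags containing vertex 5 are not connected in the tree.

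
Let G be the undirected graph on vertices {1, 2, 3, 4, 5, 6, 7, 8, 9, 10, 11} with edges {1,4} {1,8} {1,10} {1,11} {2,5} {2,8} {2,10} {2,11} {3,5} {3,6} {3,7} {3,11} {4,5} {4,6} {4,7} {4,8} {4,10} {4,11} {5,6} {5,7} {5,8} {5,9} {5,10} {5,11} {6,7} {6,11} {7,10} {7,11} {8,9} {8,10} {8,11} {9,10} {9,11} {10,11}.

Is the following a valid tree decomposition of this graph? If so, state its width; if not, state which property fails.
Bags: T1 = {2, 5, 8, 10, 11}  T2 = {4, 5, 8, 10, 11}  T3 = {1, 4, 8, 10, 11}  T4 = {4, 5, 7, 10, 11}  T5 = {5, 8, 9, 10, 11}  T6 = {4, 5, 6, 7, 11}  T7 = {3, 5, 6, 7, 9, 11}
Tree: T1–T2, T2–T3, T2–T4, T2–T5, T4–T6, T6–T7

No — bags containing vertex 9 are not connected in the tree.

A tree decomposition must satisfy three properties: every vertex lies in some bag; for every edge, both endpoints lie together in some bag; and for every vertex, the bags containing it form a connected subtree. Here bags containing vertex 9 are not connected in the tree, so the decomposition is invalid.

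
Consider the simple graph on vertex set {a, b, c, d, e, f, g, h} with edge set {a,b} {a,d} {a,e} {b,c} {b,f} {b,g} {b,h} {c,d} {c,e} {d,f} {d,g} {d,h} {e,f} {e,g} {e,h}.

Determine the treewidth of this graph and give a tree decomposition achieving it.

The largest bag has 4 vertices, giving width 3; this decomposition certifies tw(G) ≤ 3. For the lower bound: the 4 vertex sets {d,f}, {a,b}, {e}, {h} are disjoint, each induces a connected subgraph, and every pair is joined by at least one edge of G. Contracting each set to a single vertex therefore yields K_{4} as a minor, and since treewidth is minor-monotone, tw(G) ≥ tw(K_{4}) = 3. The upper and lower bounds meet at 3, so that is the treewidth.

Treewidth 3.
One optimal decomposition is:
Bags: B1 = {b, d, e, f}  B2 = {a, b, d, e}  B3 = {b, d, e, h}  B4 = {b, c, d, e}  B5 = {b, d, e, g}
Tree: B1–B2, B2–B3, B3–B4, B4–B5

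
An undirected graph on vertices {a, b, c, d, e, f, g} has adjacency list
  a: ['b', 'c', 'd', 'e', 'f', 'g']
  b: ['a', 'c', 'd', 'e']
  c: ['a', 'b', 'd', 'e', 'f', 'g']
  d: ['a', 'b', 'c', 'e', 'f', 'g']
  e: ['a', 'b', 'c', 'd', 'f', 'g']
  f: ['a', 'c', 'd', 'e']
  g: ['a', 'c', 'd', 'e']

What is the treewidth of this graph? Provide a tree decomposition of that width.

Every bag has size at most 5, so the width is 5 − 1 = 4 and tw(G) ≤ 4. Conversely, {a, c, d, e, g} is a clique of size 5, and the vertices of any clique must share a bag in every tree decomposition; so some bag has ≥ 5 vertices and tw(G) ≥ 4. Combining the bounds, tw(G) = 4.

Treewidth 4.
Bags: B1 = {a, b, c, d, e}  B2 = {a, c, d, e, f}  B3 = {a, c, d, e, g}
Tree: B1–B2, B1–B3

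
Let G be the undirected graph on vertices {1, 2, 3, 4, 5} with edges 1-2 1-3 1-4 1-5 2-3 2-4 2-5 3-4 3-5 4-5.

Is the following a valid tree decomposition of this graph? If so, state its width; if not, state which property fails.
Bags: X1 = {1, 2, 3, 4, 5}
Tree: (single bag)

Every vertex of G appears in some bag (union = {1, 2, 3, 4, 5}); every edge is covered by a bag; and for each vertex v the set of bags containing v is connected in the bag tree. The decomposition is therefore valid. The largest bag has 5 vertices, so the width is 4.

Yes; width 4.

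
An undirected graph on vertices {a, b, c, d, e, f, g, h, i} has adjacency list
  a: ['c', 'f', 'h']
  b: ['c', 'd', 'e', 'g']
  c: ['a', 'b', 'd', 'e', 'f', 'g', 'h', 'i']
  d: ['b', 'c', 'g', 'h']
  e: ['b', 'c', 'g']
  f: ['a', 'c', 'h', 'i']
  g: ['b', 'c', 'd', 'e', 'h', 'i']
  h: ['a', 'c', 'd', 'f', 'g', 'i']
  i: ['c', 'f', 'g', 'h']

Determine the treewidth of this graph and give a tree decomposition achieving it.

Treewidth 3.
Bags: B1 = {c, f, h, i}  B2 = {c, g, h, i}  B3 = {a, c, f, h}  B4 = {c, d, g, h}  B5 = {b, c, d, g}  B6 = {b, c, e, g}
Tree: B1–B2, B1–B3, B2–B4, B4–B5, B5–B6

Every bag has size at most 4, so the width is 4 − 1 = 3 and tw(G) ≤ 3. Conversely, {c, d, g, h} is a clique of size 4, and the vertices of any clique must share a bag in every tree decomposition; so some bag has ≥ 4 vertices and tw(G) ≥ 3. Therefore the treewidth is 3.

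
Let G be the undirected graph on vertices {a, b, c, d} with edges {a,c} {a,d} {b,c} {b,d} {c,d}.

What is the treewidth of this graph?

A width-2 tree decomposition is:
Bags: B1 = {a, c, d}  B2 = {b, c, d}
Tree: B1–B2
Every bag has size at most 3, so the width is 3 − 1 = 2 and tw(G) ≤ 2. For the lower bound, the 3 vertices {a, c, d} are pairwise adjacent, and any tree decomposition puts a clique entirely inside one bag — forcing width ≥ 2. Hence tw(G) = 2 exactly.

2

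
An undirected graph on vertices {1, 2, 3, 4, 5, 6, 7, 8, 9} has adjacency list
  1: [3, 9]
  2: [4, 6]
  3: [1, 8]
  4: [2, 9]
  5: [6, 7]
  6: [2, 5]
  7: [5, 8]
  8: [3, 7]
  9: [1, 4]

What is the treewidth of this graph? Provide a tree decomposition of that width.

Treewidth 2.
Bags: B1 = {2, 5, 6}  B2 = {2, 5, 7}  B3 = {2, 7, 8}  B4 = {2, 3, 8}  B5 = {1, 2, 3}  B6 = {1, 2, 9}  B7 = {2, 4, 9}
Tree: B1–B2, B2–B3, B3–B4, B4–B5, B5–B6, B6–B7

Each bag holds 3 vertices, so the decomposition has width 2, which upper-bounds the treewidth. For the lower bound, G contains the cycle 2–6–5–7–8–3–1–9–4–2, so G is not a forest; only forests have treewidth ≤ 1, hence tw(G) ≥ 2. The upper and lower bounds meet at 2, so that is the treewidth.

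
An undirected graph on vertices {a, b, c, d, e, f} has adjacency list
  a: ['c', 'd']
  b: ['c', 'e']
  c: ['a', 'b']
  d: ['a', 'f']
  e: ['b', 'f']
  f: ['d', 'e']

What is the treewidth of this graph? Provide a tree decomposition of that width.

Each bag holds 3 vertices, so the decomposition has width 2, which upper-bounds the treewidth. Since a–d–f–e–b–c–a is a cycle in G, G is not acyclic. Forests are exactly the graphs of treewidth ≤ 1, so tw(G) ≥ 2. Combining the bounds, tw(G) = 2.

Treewidth 2.
Bags: B1 = {a, d, f}  B2 = {a, e, f}  B3 = {a, b, e}  B4 = {a, b, c}
Tree: B1–B2, B2–B3, B3–B4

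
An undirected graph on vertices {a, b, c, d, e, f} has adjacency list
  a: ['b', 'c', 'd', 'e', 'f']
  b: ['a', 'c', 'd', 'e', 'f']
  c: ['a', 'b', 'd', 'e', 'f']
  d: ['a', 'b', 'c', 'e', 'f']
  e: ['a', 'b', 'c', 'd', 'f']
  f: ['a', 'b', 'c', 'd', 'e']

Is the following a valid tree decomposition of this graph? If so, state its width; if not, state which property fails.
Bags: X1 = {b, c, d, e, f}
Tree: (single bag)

A tree decomposition must satisfy three properties: every vertex lies in some bag; for every edge, both endpoints lie together in some bag; and for every vertex, the bags containing it form a connected subtree. Here vertex a appears in no bag, so the decomposition is invalid.

No — vertex a appears in no bag.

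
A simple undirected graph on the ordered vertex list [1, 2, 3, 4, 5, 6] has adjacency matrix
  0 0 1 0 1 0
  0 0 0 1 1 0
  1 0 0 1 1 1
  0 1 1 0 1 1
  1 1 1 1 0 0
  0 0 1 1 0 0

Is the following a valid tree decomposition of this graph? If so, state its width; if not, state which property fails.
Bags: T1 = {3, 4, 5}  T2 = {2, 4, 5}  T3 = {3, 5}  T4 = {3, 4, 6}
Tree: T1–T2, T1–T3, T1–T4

No — vertex 1 appears in no bag.

A tree decomposition must satisfy three properties: every vertex lies in some bag; for every edge, both endpoints lie together in some bag; and for every vertex, the bags containing it form a connected subtree. Here vertex 1 appears in no bag, so the decomposition is invalid.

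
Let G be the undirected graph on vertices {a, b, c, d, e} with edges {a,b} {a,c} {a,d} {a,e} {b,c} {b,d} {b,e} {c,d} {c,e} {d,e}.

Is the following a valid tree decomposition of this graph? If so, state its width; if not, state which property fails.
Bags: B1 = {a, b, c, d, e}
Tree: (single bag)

Yes; width 4.

Checking the three conditions: (i) the bags cover all of {a, b, c, d, e}; (ii) for each edge, some bag contains both endpoints; (iii) the bags containing any fixed vertex form a subtree. All hold, so the decomposition is valid with width 5 − 1 = 4.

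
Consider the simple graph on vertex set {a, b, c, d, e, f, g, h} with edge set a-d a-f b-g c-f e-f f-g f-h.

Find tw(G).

1

A width-1 tree decomposition is:
Bags: B1 = {f, g}  B2 = {b, g}  B3 = {a, f}  B4 = {c, f}  B5 = {e, f}  B6 = {a, d}  B7 = {f, h}
Tree: B1–B2, B1–B3, B1–B4, B1–B5, B3–B6, B1–B7
The largest bag has 2 vertices, giving width 1; this decomposition certifies tw(G) ≤ 1. Any graph with an edge has treewidth ≥ 1, and G has the edge f–g. Hence tw(G) = 1 exactly.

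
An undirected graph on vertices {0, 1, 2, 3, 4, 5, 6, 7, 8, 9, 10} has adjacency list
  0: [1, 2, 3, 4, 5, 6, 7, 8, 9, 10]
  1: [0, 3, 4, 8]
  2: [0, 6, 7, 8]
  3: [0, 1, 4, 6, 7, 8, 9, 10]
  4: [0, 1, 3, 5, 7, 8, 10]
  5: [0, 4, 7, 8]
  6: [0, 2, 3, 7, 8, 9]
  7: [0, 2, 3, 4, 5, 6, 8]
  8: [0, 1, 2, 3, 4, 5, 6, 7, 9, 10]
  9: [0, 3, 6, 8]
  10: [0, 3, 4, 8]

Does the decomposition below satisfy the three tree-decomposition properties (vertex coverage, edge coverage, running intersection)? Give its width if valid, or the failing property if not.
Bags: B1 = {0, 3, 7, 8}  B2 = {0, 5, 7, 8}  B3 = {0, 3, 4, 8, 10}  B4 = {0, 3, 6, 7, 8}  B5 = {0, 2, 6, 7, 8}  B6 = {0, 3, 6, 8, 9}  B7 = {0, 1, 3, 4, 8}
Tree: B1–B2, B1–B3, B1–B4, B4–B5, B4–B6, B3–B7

A tree decomposition must satisfy three properties: every vertex lies in some bag; for every edge, both endpoints lie together in some bag; and for every vertex, the bags containing it form a connected subtree. Here edge (4,7) lies in no bag, so the decomposition is invalid.

No — edge (4,7) lies in no bag.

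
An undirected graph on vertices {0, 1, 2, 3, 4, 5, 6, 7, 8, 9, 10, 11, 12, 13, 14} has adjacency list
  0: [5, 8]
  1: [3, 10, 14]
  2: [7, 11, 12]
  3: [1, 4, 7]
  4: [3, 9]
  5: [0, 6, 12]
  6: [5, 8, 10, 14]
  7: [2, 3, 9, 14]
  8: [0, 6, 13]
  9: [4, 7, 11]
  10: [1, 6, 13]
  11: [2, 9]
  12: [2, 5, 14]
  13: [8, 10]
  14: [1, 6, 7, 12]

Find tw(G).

3

A width-3 tree decomposition is:
Bags: B1 = {3, 4, 9, 11}  B2 = {3, 7, 9, 11}  B3 = {2, 3, 7, 11}  B4 = {1, 2, 3, 7}  B5 = {1, 2, 7, 14}  B6 = {1, 2, 12, 14}  B7 = {1, 10, 12, 14}  B8 = {6, 10, 12, 14}  B9 = {5, 6, 10, 12}  B10 = {5, 6, 10, 13}  B11 = {5, 6, 8, 13}  B12 = {0, 5, 8, 13}
Tree: B1–B2, B2–B3, B3–B4, B4–B5, B5–B6, B6–B7, B7–B8, B8–B9, B9–B10, B10–B11, B11–B12
Every bag has size at most 4, so the width is 4 − 1 = 3 and tw(G) ≤ 3. For the lower bound: the 4 vertex sets {4,9,11}, {3}, {7}, {1,2,12,14} are disjoint, each induces a connected subgraph, and every pair is joined by at least one edge of G. Contracting each set to a single vertex therefore yields K_{4} as a minor, and since treewidth is minor-monotone, tw(G) ≥ tw(K_{4}) = 3. Hence tw(G) = 3 exactly.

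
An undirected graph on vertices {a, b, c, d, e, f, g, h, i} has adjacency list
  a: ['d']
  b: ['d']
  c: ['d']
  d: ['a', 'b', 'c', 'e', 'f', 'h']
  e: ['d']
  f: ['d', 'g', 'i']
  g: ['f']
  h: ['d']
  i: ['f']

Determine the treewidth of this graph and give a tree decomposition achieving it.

Every bag has size at most 2, so the width is 2 − 1 = 1 and tw(G) ≤ 1. G has an edge, so its treewidth is at least 1. Combining the bounds, tw(G) = 1.

Treewidth 1.
One optimal decomposition is:
Bags: B1 = {b, d}  B2 = {c, d}  B3 = {d, h}  B4 = {d, f}  B5 = {a, d}  B6 = {f, g}  B7 = {f, i}  B8 = {d, e}
Tree: B1–B2, B2–B3, B1–B4, B4–B5, B4–B6, B4–B7, B5–B8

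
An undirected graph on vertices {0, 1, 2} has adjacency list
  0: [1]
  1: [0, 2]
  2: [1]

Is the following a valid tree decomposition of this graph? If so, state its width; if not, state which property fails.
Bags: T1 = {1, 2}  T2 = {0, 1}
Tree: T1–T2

Every vertex of G appears in some bag (union = {0, 1, 2}); every edge is covered by a bag; and for each vertex v the set of bags containing v is connected in the bag tree. The decomposition is therefore valid. The largest bag has 2 vertices, so the width is 1.

Yes; width 1.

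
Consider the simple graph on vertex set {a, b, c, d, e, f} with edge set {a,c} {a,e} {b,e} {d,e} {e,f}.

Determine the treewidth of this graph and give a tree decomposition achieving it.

Every bag has size at most 2, so the width is 2 − 1 = 1 and tw(G) ≤ 1. Since G has at least one edge (e.g. e–d), it is not an edgeless graph, so tw(G) ≥ 1. Combining the bounds, tw(G) = 1.

Treewidth 1.
Bags: B1 = {d, e}  B2 = {b, e}  B3 = {a, e}  B4 = {e, f}  B5 = {a, c}
Tree: B1–B2, B1–B3, B2–B4, B3–B5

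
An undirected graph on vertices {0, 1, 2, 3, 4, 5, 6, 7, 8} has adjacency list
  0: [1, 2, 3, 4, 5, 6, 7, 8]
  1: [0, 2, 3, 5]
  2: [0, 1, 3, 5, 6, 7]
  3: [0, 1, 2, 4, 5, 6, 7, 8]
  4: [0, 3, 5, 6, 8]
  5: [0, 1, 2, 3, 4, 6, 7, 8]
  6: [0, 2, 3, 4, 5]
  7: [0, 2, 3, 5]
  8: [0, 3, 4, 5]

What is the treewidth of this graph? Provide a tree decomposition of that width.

Treewidth 4.
One such decomposition:
Bags: B1 = {0, 2, 3, 5, 6}  B2 = {0, 3, 4, 5, 6}  B3 = {0, 2, 3, 5, 7}  B4 = {0, 3, 4, 5, 8}  B5 = {0, 1, 2, 3, 5}
Tree: B1–B2, B1–B3, B2–B4, B3–B5

Each bag holds 5 vertices, so the decomposition has width 4, which upper-bounds the treewidth. On the other hand G contains the 5-clique {0, 3, 4, 5, 8}. A clique must lie in a single bag of any decomposition, so no decomposition can have width below 4. Hence tw(G) = 4 exactly.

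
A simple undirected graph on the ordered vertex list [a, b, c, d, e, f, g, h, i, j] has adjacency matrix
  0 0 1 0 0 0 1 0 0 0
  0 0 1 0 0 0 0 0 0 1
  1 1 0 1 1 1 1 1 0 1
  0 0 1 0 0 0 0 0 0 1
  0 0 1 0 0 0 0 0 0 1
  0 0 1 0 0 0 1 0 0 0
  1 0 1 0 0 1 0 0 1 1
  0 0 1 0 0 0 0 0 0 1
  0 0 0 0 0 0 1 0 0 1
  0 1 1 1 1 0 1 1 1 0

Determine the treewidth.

A width-2 tree decomposition is:
Bags: B1 = {c, g, j}  B2 = {b, c, j}  B3 = {g, i, j}  B4 = {a, c, g}  B5 = {c, d, j}  B6 = {c, e, j}  B7 = {c, f, g}  B8 = {c, h, j}
Tree: B1–B2, B1–B3, B1–B4, B1–B5, B1–B6, B4–B7, B5–B8
Each bag holds 3 vertices, so the decomposition has width 2, which upper-bounds the treewidth. For the lower bound, the 3 vertices {a, c, g} are pairwise adjacent, and any tree decomposition puts a clique entirely inside one bag — forcing width ≥ 2. Combining the bounds, tw(G) = 2.

2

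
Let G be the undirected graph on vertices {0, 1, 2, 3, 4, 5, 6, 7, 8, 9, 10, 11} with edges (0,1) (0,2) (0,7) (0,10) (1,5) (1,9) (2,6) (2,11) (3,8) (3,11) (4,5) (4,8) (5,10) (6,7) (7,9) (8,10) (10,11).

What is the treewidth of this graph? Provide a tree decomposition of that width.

Treewidth 3.
One such decomposition:
Bags: B1 = {1, 6, 7, 9}  B2 = {0, 1, 6, 7}  B3 = {0, 1, 2, 6}  B4 = {0, 1, 2, 5}  B5 = {0, 2, 5, 10}  B6 = {2, 5, 10, 11}  B7 = {4, 5, 10, 11}  B8 = {4, 8, 10, 11}  B9 = {3, 4, 8, 11}
Tree: B1–B2, B2–B3, B3–B4, B4–B5, B5–B6, B6–B7, B7–B8, B8–B9

Every bag has size at most 4, so the width is 4 − 1 = 3 and tw(G) ≤ 3. For the lower bound: the 4 vertex sets {6,7,9}, {1}, {0}, {2,5,10,11} are disjoint, each induces a connected subgraph, and every pair is joined by at least one edge of G. Contracting each set to a single vertex therefore yields K_{4} as a minor, and since treewidth is minor-monotone, tw(G) ≥ tw(K_{4}) = 3. The upper and lower bounds meet at 3, so that is the treewidth.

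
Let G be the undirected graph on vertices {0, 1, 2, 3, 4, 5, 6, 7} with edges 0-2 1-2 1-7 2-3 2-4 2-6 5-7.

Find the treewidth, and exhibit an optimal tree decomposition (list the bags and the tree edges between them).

Treewidth 1.
One optimal decomposition is:
Bags: B1 = {2, 4}  B2 = {1, 2}  B3 = {0, 2}  B4 = {1, 7}  B5 = {2, 6}  B6 = {5, 7}  B7 = {2, 3}
Tree: B1–B2, B2–B3, B2–B4, B2–B5, B4–B6, B2–B7

The largest bag has 2 vertices, giving width 1; this decomposition certifies tw(G) ≤ 1. Any graph with an edge has treewidth ≥ 1, and G has the edge 4–2. The upper and lower bounds meet at 1, so that is the treewidth.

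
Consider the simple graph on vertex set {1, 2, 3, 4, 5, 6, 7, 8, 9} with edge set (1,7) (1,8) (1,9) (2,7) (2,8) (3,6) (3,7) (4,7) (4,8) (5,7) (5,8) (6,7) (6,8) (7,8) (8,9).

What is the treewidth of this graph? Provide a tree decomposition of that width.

Treewidth 2.
Bags: B1 = {1, 7, 8}  B2 = {5, 7, 8}  B3 = {6, 7, 8}  B4 = {2, 7, 8}  B5 = {1, 8, 9}  B6 = {3, 6, 7}  B7 = {4, 7, 8}
Tree: B1–B2, B2–B3, B3–B4, B1–B5, B3–B6, B4–B7

Every bag has size at most 3, so the width is 3 − 1 = 2 and tw(G) ≤ 2. Conversely, {1, 8, 9} is a clique of size 3, and the vertices of any clique must share a bag in every tree decomposition; so some bag has ≥ 3 vertices and tw(G) ≥ 2. Therefore the treewidth is 2.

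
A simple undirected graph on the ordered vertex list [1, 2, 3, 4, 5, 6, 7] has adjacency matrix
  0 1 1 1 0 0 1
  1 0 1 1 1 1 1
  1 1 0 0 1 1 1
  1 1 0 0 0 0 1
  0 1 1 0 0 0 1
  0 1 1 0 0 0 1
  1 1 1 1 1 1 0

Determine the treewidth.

A width-3 tree decomposition is:
Bags: B1 = {2, 3, 6, 7}  B2 = {1, 2, 3, 7}  B3 = {2, 3, 5, 7}  B4 = {1, 2, 4, 7}
Tree: B1–B2, B1–B3, B2–B4
The largest bag has 4 vertices, giving width 3; this decomposition certifies tw(G) ≤ 3. On the other hand G contains the 4-clique {1, 2, 3, 7}. A clique must lie in a single bag of any decomposition, so no decomposition can have width below 3. Hence tw(G) = 3 exactly.

3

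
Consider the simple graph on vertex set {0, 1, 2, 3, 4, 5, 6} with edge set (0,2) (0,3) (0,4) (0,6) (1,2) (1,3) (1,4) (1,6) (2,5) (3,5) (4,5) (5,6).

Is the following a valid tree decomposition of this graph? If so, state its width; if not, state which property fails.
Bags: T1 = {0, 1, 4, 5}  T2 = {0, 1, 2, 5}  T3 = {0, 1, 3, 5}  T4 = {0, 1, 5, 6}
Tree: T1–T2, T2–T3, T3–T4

Yes; width 3.

Checking the three conditions: (i) the bags cover all of {0, 1, 2, 3, 4, 5, 6}; (ii) for each edge, some bag contains both endpoints; (iii) the bags containing any fixed vertex form a subtree. All hold, so the decomposition is valid with width 4 − 1 = 3.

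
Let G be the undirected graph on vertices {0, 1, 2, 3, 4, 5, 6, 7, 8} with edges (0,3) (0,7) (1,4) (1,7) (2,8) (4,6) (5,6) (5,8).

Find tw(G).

A width-1 tree decomposition is:
Bags: B1 = {2, 8}  B2 = {5, 8}  B3 = {5, 6}  B4 = {4, 6}  B5 = {1, 4}  B6 = {1, 7}  B7 = {0, 7}  B8 = {0, 3}
Tree: B1–B2, B2–B3, B3–B4, B4–B5, B5–B6, B6–B7, B7–B8
Each bag holds 2 vertices, so the decomposition has width 1, which upper-bounds the treewidth. Since G has at least one edge (e.g. 2–8), it is not an edgeless graph, so tw(G) ≥ 1. Combining the bounds, tw(G) = 1.

1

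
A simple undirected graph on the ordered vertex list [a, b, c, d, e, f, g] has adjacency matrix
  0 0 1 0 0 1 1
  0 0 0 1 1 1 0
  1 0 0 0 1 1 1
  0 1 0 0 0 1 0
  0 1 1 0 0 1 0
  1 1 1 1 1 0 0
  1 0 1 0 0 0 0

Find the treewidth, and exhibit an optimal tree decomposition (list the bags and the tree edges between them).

Treewidth 2.
One such decomposition:
Bags: B1 = {c, e, f}  B2 = {a, c, f}  B3 = {b, e, f}  B4 = {a, c, g}  B5 = {b, d, f}
Tree: B1–B2, B1–B3, B2–B4, B3–B5

Every bag has size at most 3, so the width is 3 − 1 = 2 and tw(G) ≤ 2. On the other hand G contains the 3-clique {a, c, g}. A clique must lie in a single bag of any decomposition, so no decomposition can have width below 2. Therefore the treewidth is 2.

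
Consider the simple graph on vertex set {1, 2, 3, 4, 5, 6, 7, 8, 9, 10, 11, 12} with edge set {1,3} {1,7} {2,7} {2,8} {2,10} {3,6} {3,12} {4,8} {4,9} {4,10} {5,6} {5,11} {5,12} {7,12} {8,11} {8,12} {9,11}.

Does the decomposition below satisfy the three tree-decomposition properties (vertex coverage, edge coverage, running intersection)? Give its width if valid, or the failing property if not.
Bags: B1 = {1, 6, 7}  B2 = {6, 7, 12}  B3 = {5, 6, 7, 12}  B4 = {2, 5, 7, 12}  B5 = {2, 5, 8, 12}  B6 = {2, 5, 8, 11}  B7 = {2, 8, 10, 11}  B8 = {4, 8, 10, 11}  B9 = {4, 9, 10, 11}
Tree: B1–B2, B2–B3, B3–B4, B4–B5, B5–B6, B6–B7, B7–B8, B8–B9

No — vertex 3 appears in no bag.

A tree decomposition must satisfy three properties: every vertex lies in some bag; for every edge, both endpoints lie together in some bag; and for every vertex, the bags containing it form a connected subtree. Here vertex 3 appears in no bag, so the decomposition is invalid.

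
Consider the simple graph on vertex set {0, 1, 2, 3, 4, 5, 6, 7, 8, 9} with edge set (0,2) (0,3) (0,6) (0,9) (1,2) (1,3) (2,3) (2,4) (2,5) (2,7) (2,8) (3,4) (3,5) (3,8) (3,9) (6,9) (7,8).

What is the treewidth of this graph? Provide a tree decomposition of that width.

Every bag has size at most 3, so the width is 3 − 1 = 2 and tw(G) ≤ 2. Conversely, {0, 3, 9} is a clique of size 3, and the vertices of any clique must share a bag in every tree decomposition; so some bag has ≥ 3 vertices and tw(G) ≥ 2. Therefore the treewidth is 2.

Treewidth 2.
One such decomposition:
Bags: B1 = {0, 2, 3}  B2 = {2, 3, 8}  B3 = {2, 3, 5}  B4 = {0, 3, 9}  B5 = {2, 3, 4}  B6 = {2, 7, 8}  B7 = {1, 2, 3}  B8 = {0, 6, 9}
Tree: B1–B2, B1–B3, B1–B4, B1–B5, B2–B6, B1–B7, B4–B8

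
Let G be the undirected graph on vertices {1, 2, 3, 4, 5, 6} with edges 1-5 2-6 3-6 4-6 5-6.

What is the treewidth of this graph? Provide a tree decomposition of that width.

Treewidth 1.
One optimal decomposition is:
Bags: B1 = {2, 6}  B2 = {5, 6}  B3 = {1, 5}  B4 = {3, 6}  B5 = {4, 6}
Tree: B1–B2, B2–B3, B2–B4, B1–B5

Each bag holds 2 vertices, so the decomposition has width 1, which upper-bounds the treewidth. Any graph with an edge has treewidth ≥ 1, and G has the edge 2–6. Therefore the treewidth is 1.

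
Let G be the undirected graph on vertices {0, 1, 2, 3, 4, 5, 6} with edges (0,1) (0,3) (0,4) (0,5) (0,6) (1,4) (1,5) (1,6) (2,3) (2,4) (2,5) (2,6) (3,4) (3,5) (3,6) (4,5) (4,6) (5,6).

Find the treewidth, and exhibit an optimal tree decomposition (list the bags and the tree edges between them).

Treewidth 4.
One optimal decomposition is:
Bags: B1 = {0, 1, 4, 5, 6}  B2 = {0, 3, 4, 5, 6}  B3 = {2, 3, 4, 5, 6}
Tree: B1–B2, B2–B3

Every bag has size at most 5, so the width is 5 − 1 = 4 and tw(G) ≤ 4. On the other hand G contains the 5-clique {0, 1, 4, 5, 6}. A clique must lie in a single bag of any decomposition, so no decomposition can have width below 4. Combining the bounds, tw(G) = 4.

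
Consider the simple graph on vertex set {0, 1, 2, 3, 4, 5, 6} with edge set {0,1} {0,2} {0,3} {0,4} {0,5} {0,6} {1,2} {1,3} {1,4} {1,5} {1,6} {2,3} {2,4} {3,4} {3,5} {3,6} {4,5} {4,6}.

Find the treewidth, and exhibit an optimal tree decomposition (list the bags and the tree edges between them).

The largest bag has 5 vertices, giving width 4; this decomposition certifies tw(G) ≤ 4. On the other hand G contains the 5-clique {0, 1, 2, 3, 4}. A clique must lie in a single bag of any decomposition, so no decomposition can have width below 4. The upper and lower bounds meet at 4, so that is the treewidth.

Treewidth 4.
One such decomposition:
Bags: B1 = {0, 1, 2, 3, 4}  B2 = {0, 1, 3, 4, 6}  B3 = {0, 1, 3, 4, 5}
Tree: B1–B2, B2–B3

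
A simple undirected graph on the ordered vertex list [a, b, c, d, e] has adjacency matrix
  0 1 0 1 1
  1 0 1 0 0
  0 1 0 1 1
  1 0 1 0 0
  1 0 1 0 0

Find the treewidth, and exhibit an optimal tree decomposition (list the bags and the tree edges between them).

The largest bag has 3 vertices, giving width 2; this decomposition certifies tw(G) ≤ 2. For the lower bound, G contains the cycle e–a–b–c–e, so G is not a forest; only forests have treewidth ≤ 1, hence tw(G) ≥ 2. Combining the bounds, tw(G) = 2.

Treewidth 2.
One optimal decomposition is:
Bags: B1 = {a, c, e}  B2 = {a, b, c}  B3 = {a, c, d}
Tree: B1–B2, B2–B3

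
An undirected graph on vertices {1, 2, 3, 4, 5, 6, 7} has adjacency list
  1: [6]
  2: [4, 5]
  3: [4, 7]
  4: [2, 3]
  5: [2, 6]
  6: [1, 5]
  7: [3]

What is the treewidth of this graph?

1

A width-1 tree decomposition is:
Bags: B1 = {1, 6}  B2 = {5, 6}  B3 = {2, 5}  B4 = {2, 4}  B5 = {3, 4}  B6 = {3, 7}
Tree: B1–B2, B2–B3, B3–B4, B4–B5, B5–B6
Every bag has size at most 2, so the width is 2 − 1 = 1 and tw(G) ≤ 1. Any graph with an edge has treewidth ≥ 1, and G has the edge 1–6. Combining the bounds, tw(G) = 1.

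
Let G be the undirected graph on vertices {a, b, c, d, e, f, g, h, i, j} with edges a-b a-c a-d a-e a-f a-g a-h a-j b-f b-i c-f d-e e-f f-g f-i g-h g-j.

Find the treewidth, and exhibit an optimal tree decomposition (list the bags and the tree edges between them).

The largest bag has 3 vertices, giving width 2; this decomposition certifies tw(G) ≤ 2. On the other hand G contains the 3-clique {a, d, e}. A clique must lie in a single bag of any decomposition, so no decomposition can have width below 2. Combining the bounds, tw(G) = 2.

Treewidth 2.
Bags: B1 = {a, f, g}  B2 = {a, e, f}  B3 = {a, g, h}  B4 = {a, g, j}  B5 = {a, b, f}  B6 = {a, c, f}  B7 = {b, f, i}  B8 = {a, d, e}
Tree: B1–B2, B1–B3, B1–B4, B2–B5, B2–B6, B5–B7, B2–B8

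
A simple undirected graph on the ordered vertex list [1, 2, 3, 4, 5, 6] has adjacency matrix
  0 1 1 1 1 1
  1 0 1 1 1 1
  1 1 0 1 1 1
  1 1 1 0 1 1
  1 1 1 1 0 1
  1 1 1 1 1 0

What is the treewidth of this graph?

5

A width-5 tree decomposition is:
Bags: B1 = {1, 2, 3, 4, 5, 6}
Tree: (single bag)
A single bag containing all 6 vertices is trivially a valid decomposition of width 5. Conversely, {1, 2, 3, 4, 5, 6} is a clique of size 6, and the vertices of any clique must share a bag in every tree decomposition; so some bag has ≥ 6 vertices and tw(G) ≥ 5. Combining the bounds, tw(G) = 5.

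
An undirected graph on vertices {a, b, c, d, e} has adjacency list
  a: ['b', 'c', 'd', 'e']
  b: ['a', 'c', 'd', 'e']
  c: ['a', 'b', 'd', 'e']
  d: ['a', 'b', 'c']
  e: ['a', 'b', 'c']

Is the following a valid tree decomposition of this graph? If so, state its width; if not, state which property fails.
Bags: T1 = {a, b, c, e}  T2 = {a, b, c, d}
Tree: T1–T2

Checking the three conditions: (i) the bags cover all of {a, b, c, d, e}; (ii) for each edge, some bag contains both endpoints; (iii) the bags containing any fixed vertex form a subtree. All hold, so the decomposition is valid with width 4 − 1 = 3.

Yes; width 3.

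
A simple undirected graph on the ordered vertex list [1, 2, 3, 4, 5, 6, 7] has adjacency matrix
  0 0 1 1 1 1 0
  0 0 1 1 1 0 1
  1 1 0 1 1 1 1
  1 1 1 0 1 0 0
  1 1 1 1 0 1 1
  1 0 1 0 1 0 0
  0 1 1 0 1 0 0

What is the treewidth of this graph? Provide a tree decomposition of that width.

Treewidth 3.
Bags: B1 = {1, 3, 4, 5}  B2 = {1, 3, 5, 6}  B3 = {2, 3, 4, 5}  B4 = {2, 3, 5, 7}
Tree: B1–B2, B1–B3, B3–B4

Each bag holds 4 vertices, so the decomposition has width 3, which upper-bounds the treewidth. For the lower bound, the 4 vertices {1, 3, 4, 5} are pairwise adjacent, and any tree decomposition puts a clique entirely inside one bag — forcing width ≥ 3. The upper and lower bounds meet at 3, so that is the treewidth.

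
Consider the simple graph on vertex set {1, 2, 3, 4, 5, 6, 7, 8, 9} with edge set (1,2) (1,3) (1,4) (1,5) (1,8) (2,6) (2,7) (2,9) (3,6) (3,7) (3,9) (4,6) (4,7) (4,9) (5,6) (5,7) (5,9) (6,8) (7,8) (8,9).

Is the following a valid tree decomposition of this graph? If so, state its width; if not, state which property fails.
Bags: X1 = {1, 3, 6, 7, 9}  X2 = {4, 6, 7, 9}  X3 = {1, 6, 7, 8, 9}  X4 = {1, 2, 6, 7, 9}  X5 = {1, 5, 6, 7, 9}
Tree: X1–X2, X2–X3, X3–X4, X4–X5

A tree decomposition must satisfy three properties: every vertex lies in some bag; for every edge, both endpoints lie together in some bag; and for every vertex, the bags containing it form a connected subtree. Here edge (1,4) lies in no bag, so the decomposition is invalid.

No — edge (1,4) lies in no bag.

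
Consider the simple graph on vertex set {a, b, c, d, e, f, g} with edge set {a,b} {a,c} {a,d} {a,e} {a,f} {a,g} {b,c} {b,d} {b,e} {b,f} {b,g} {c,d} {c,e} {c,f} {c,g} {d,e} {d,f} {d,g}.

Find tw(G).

4

A width-4 tree decomposition is:
Bags: B1 = {a, b, c, d, e}  B2 = {a, b, c, d, g}  B3 = {a, b, c, d, f}
Tree: B1–B2, B1–B3
Every bag has size at most 5, so the width is 5 − 1 = 4 and tw(G) ≤ 4. On the other hand G contains the 5-clique {a, b, c, d, g}. A clique must lie in a single bag of any decomposition, so no decomposition can have width below 4. Hence tw(G) = 4 exactly.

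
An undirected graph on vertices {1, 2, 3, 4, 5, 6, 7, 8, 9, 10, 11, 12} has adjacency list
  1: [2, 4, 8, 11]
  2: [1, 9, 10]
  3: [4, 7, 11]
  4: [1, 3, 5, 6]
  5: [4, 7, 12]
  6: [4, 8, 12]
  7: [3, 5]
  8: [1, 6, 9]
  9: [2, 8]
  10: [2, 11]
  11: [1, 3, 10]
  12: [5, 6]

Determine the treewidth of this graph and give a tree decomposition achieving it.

Every bag has size at most 4, so the width is 4 − 1 = 3 and tw(G) ≤ 3. For the lower bound: the 4 vertex sets {5,7,12}, {3}, {4}, {1,6,8,11} are disjoint, each induces a connected subgraph, and every pair is joined by at least one edge of G. Contracting each set to a single vertex therefore yields K_{4} as a minor, and since treewidth is minor-monotone, tw(G) ≥ tw(K_{4}) = 3. Hence tw(G) = 3 exactly.

Treewidth 3.
Bags: B1 = {3, 5, 7, 12}  B2 = {3, 4, 5, 12}  B3 = {3, 4, 6, 12}  B4 = {3, 4, 6, 11}  B5 = {1, 4, 6, 11}  B6 = {1, 6, 8, 11}  B7 = {1, 8, 10, 11}  B8 = {1, 2, 8, 10}  B9 = {2, 8, 9, 10}
Tree: B1–B2, B2–B3, B3–B4, B4–B5, B5–B6, B6–B7, B7–B8, B8–B9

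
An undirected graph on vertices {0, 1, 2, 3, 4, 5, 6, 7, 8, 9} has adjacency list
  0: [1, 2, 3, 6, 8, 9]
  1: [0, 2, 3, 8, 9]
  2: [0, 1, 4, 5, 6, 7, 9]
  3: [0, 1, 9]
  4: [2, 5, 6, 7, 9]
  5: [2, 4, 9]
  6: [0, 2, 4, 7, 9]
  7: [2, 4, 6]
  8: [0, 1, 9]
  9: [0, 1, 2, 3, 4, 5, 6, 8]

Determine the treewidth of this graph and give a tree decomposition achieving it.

Treewidth 3.
One such decomposition:
Bags: B1 = {2, 4, 6, 9}  B2 = {2, 4, 6, 7}  B3 = {0, 2, 6, 9}  B4 = {2, 4, 5, 9}  B5 = {0, 1, 2, 9}  B6 = {0, 1, 3, 9}  B7 = {0, 1, 8, 9}
Tree: B1–B2, B1–B3, B1–B4, B3–B5, B5–B6, B5–B7

Every bag has size at most 4, so the width is 4 − 1 = 3 and tw(G) ≤ 3. Conversely, {0, 1, 8, 9} is a clique of size 4, and the vertices of any clique must share a bag in every tree decomposition; so some bag has ≥ 4 vertices and tw(G) ≥ 3. The upper and lower bounds meet at 3, so that is the treewidth.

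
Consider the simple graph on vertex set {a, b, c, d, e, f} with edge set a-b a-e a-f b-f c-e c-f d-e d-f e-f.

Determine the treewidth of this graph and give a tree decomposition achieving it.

Each bag holds 3 vertices, so the decomposition has width 2, which upper-bounds the treewidth. For the lower bound, the 3 vertices {d, e, f} are pairwise adjacent, and any tree decomposition puts a clique entirely inside one bag — forcing width ≥ 2. Hence tw(G) = 2 exactly.

Treewidth 2.
Bags: B1 = {a, e, f}  B2 = {a, b, f}  B3 = {c, e, f}  B4 = {d, e, f}
Tree: B1–B2, B1–B3, B3–B4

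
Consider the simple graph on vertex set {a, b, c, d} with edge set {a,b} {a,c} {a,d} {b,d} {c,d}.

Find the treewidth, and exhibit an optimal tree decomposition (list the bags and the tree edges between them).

The largest bag has 3 vertices, giving width 2; this decomposition certifies tw(G) ≤ 2. On the other hand G contains the 3-clique {a, c, d}. A clique must lie in a single bag of any decomposition, so no decomposition can have width below 2. The upper and lower bounds meet at 2, so that is the treewidth.

Treewidth 2.
Bags: B1 = {a, c, d}  B2 = {a, b, d}
Tree: B1–B2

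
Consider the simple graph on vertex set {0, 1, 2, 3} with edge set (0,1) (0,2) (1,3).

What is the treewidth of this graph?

A width-1 tree decomposition is:
Bags: B1 = {1, 3}  B2 = {0, 1}  B3 = {0, 2}
Tree: B1–B2, B2–B3
The largest bag has 2 vertices, giving width 1; this decomposition certifies tw(G) ≤ 1. Since G has at least one edge (e.g. 3–1), it is not an edgeless graph, so tw(G) ≥ 1. Therefore the treewidth is 1.

1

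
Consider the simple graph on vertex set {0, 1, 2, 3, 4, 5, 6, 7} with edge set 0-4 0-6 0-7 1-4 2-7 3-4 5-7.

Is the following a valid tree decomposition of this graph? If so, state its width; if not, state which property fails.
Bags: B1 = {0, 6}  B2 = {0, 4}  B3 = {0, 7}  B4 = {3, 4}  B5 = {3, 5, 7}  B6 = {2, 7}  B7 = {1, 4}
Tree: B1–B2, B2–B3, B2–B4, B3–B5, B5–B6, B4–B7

A tree decomposition must satisfy three properties: every vertex lies in some bag; for every edge, both endpoints lie together in some bag; and for every vertex, the bags containing it form a connected subtree. Here bags containing vertex 3 are not connected in the tree, so the decomposition is invalid.

No — bags containing vertex 3 are not connected in the tree.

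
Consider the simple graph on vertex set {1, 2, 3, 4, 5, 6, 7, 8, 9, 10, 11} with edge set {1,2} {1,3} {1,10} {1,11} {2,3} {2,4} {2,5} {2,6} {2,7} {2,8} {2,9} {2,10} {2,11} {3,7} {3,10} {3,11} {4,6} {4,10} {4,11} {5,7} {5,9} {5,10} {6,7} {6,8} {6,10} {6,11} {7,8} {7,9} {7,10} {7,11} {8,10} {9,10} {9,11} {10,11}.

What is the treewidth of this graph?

A width-4 tree decomposition is:
Bags: B1 = {2, 7, 9, 10, 11}  B2 = {2, 6, 7, 10, 11}  B3 = {2, 3, 7, 10, 11}  B4 = {2, 4, 6, 10, 11}  B5 = {2, 5, 7, 9, 10}  B6 = {2, 6, 7, 8, 10}  B7 = {1, 2, 3, 10, 11}
Tree: B1–B2, B2–B3, B2–B4, B1–B5, B2–B6, B3–B7
Every bag has size at most 5, so the width is 5 − 1 = 4 and tw(G) ≤ 4. On the other hand G contains the 5-clique {1, 2, 3, 10, 11}. A clique must lie in a single bag of any decomposition, so no decomposition can have width below 4. The upper and lower bounds meet at 4, so that is the treewidth.

4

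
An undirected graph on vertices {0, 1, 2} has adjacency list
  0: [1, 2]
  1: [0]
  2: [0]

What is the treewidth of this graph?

A width-1 tree decomposition is:
Bags: B1 = {0, 2}  B2 = {0, 1}
Tree: B1–B2
Each bag holds 2 vertices, so the decomposition has width 1, which upper-bounds the treewidth. G has an edge, so its treewidth is at least 1. The upper and lower bounds meet at 1, so that is the treewidth.

1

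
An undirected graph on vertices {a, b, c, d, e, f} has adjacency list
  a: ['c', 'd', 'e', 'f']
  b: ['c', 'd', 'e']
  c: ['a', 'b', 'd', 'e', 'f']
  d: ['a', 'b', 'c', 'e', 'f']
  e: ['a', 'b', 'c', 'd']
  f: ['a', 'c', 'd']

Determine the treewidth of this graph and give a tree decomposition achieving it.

Treewidth 3.
Bags: B1 = {a, c, d, f}  B2 = {a, c, d, e}  B3 = {b, c, d, e}
Tree: B1–B2, B2–B3

The largest bag has 4 vertices, giving width 3; this decomposition certifies tw(G) ≤ 3. Conversely, {a, c, d, e} is a clique of size 4, and the vertices of any clique must share a bag in every tree decomposition; so some bag has ≥ 4 vertices and tw(G) ≥ 3. Therefore the treewidth is 3.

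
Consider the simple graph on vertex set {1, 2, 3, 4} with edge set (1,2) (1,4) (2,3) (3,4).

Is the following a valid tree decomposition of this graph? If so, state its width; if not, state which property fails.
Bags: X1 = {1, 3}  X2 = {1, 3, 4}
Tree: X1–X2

No — vertex 2 appears in no bag.

A tree decomposition must satisfy three properties: every vertex lies in some bag; for every edge, both endpoints lie together in some bag; and for every vertex, the bags containing it form a connected subtree. Here vertex 2 appears in no bag, so the decomposition is invalid.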